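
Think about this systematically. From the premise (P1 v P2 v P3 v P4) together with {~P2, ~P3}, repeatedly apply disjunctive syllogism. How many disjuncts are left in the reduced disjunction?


Original disjuncts (4): P1, P2, P3, P4
Negated (eliminate): ~P2, ~P3
Remaining disjuncts: P1, P4
Count = 4 - 2 = 2

2


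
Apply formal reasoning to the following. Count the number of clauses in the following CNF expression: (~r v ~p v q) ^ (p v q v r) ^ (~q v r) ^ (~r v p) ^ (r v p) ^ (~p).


A CNF formula is a conjunction of clauses.
Clauses are separated by ^.
Counting the conjuncts: 6 clauses.

6


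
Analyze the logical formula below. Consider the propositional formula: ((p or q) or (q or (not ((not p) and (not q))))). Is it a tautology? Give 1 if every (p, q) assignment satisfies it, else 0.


Check all 4 assignments:
p=0, q=0: 0
p=0, q=1: 1
p=1, q=0: 1
p=1, q=1: 1
Satisfying count = 3/4.
Tautology iff count = 4: no.

0


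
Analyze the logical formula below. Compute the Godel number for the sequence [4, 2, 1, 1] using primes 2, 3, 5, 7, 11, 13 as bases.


Encode each element as an exponent of the corresponding prime:
  2^4 = 16
  3^2 = 9
  5^1 = 5
  7^1 = 7
Product = 16 * 9 * 5 * 7 = 5040

5040


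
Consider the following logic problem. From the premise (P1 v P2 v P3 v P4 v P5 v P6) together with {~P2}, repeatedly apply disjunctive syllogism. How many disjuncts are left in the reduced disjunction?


Original disjuncts (6): P1, P2, P3, P4, P5, P6
Negated (eliminate): ~P2
Remaining disjuncts: P1, P3, P4, P5, P6
Count = 6 - 1 = 5

5


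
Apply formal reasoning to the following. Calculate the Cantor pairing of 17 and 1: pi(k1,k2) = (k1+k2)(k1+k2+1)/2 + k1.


k1 + k2 = 18
(k1+k2)(k1+k2+1)/2 = 18 * 19 / 2 = 171
pi = 171 + 17 = 188

188


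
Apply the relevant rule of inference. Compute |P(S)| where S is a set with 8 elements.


The power set of a set with n elements has 2^n elements.
|P(S)| = 2^8 = 256

256


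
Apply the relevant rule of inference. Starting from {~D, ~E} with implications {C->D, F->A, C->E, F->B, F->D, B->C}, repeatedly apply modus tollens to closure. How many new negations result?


Initial negated facts: {~D, ~E}
Apply modus tollens to closure:
  ~D and C->D  =>  ~C
  ~D and F->D  =>  ~F
  ~C and B->C  =>  ~B
Final negated: {~B, ~C, ~D, ~E, ~F}
New negations: {~B, ~C, ~F}
Count = 3

3


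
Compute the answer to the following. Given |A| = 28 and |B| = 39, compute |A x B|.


The Cartesian product A x B contains all ordered pairs (a, b).
|A x B| = |A| * |B| = 28 * 39 = 1092

1092


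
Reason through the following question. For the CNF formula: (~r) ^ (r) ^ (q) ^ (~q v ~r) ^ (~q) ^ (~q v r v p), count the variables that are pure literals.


Check each variable for pure literal status:
p: pure positive
q: mixed (not pure)
r: mixed (not pure)
Pure literal count = 1

1


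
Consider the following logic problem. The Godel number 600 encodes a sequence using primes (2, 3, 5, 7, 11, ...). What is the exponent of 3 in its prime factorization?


Factorize 600 by dividing by 3 repeatedly.
Division steps: 3 divides 600 exactly 1 time(s).
Exponent of 3 = 1

1


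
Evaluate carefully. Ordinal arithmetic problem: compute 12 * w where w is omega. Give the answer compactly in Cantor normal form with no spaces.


Compute 12 * w.
Ordinal * is associative and left-distributive over +, but NOT commutative; for finite n>1, n*w = w but w*n stays w*n.
For finite n>0, n * w = sup{n*k : k<w} = w. So 12 * w = w.
Result = w

w


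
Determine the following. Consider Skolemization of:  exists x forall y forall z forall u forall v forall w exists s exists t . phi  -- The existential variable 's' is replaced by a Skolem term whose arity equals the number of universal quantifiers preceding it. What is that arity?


Quantifier prefix: exists x forall y forall z forall u forall v forall w exists s exists t
's' is existentially quantified at position 7.
Universal variables preceding it: y, z, u, v, w
Skolem function arity = 5

5


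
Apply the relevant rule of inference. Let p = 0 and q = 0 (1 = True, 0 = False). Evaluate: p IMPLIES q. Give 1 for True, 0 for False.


p = 0, q = 0
Operation: p IMPLIES q
Evaluate: 0 IMPLIES 0 = 1

1


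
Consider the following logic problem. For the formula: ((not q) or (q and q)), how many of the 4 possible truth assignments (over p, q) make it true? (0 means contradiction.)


Check all 4 assignments:
p=0, q=0: 1
p=0, q=1: 1
p=1, q=0: 1
p=1, q=1: 1
Count of True = 4

4


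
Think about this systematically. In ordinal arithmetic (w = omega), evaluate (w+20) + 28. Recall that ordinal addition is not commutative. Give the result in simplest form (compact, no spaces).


Compute (w+20) + 28.
Ordinal + is associative but NOT commutative; for finite n>0, n + w = w but w + n stays w+n.
By associativity: (w+20) + 28 = w + (20+28) = w+48.
Result = w+48

w+48


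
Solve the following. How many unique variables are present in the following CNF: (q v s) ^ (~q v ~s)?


Identify each variable that appears in the formula.
Variables found: q, s
Count = 2

2


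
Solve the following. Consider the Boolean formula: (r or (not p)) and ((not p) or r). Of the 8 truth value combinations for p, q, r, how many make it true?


Evaluate all 8 assignments for p, q, r:
p=0, q=0, r=0: 1
p=0, q=0, r=1: 1
p=0, q=1, r=0: 1
p=0, q=1, r=1: 1
p=1, q=0, r=0: 0
p=1, q=0, r=1: 1
p=1, q=1, r=0: 0
p=1, q=1, r=1: 1
Satisfying count = 6

6


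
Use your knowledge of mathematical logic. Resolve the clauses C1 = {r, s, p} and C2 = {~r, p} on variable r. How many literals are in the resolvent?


Remove r from C1 and ~r from C2.
C1 remainder: {s, p}
C2 remainder: {p}
Union (resolvent): {p, s}
Resolvent has 2 literal(s).

2


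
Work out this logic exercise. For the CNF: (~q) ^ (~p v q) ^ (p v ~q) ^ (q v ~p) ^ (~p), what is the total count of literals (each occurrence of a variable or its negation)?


Counting literals in each clause:
Clause 1: 1 literal(s)
Clause 2: 2 literal(s)
Clause 3: 2 literal(s)
Clause 4: 2 literal(s)
Clause 5: 1 literal(s)
Total = 8

8


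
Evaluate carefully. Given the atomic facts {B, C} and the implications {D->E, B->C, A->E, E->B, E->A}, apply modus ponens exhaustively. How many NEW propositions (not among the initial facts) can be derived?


Initial facts: {B, C}
Apply modus ponens to closure:
  (no implication fires)
Final known: {B, C}
New propositions: {(none)}
Count = 0

0


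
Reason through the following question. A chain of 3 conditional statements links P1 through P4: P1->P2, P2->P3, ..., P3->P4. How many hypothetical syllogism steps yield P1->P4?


With 3 implications in a chain connecting 4 propositions:
P1->P2, P2->P3, ..., P3->P4
Steps needed = (number of implications) - 1 = 3 - 1 = 2

2


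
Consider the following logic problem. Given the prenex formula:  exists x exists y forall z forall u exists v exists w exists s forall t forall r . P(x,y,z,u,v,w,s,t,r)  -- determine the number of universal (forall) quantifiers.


Quantifier prefix: exists x exists y forall z forall u exists v exists w exists s forall t forall r
Mark each quantifier type:
  E E U U E E E U U
Universal count = 4, Existential count = 5
Asked for universal (forall) quantifiers: 4

4


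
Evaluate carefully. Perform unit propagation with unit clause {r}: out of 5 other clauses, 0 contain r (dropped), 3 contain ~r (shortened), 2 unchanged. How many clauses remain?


Satisfied (removed): 0
Shortened (remain): 3
Unchanged (remain): 2
Remaining = 3 + 2 = 5

5


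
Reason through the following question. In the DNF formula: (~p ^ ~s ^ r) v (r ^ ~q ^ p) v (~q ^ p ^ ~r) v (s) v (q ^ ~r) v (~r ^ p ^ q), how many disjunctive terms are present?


A DNF formula is a disjunction of terms (conjunctions).
Terms are separated by v.
Counting the disjuncts: 6 terms.

6


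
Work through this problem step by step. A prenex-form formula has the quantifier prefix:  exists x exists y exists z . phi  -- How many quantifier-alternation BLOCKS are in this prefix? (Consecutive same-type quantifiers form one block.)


Quantifier-type sequence: E E E  (A=forall, E=exists)
Group into maximal same-type runs:
  Ex3
Number of blocks = 1

1


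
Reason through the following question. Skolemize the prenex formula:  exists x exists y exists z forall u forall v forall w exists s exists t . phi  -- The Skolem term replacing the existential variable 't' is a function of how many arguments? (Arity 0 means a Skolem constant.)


Quantifier prefix: exists x exists y exists z forall u forall v forall w exists s exists t
't' is existentially quantified at position 8.
Universal variables preceding it: u, v, w
Skolem function arity = 3

3


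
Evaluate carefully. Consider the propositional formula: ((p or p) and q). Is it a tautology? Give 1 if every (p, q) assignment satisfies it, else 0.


Check all 4 assignments:
p=0, q=0: 0
p=0, q=1: 0
p=1, q=0: 0
p=1, q=1: 1
Satisfying count = 1/4.
Tautology iff count = 4: no.

0


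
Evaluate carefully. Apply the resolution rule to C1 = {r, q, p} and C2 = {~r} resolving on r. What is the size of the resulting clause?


Remove r from C1 and ~r from C2.
C1 remainder: {q, p}
C2 remainder: {}
Union (resolvent): {p, q}
Resolvent has 2 literal(s).

2


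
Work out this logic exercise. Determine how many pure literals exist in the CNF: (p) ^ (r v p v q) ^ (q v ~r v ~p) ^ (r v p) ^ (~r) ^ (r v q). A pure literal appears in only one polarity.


Check each variable for pure literal status:
p: mixed (not pure)
q: pure positive
r: mixed (not pure)
Pure literal count = 1

1


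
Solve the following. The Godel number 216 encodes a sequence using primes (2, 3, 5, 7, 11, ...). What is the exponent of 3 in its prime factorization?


Factorize 216 by dividing by 3 repeatedly.
Division steps: 3 divides 216 exactly 3 time(s).
Exponent of 3 = 3

3


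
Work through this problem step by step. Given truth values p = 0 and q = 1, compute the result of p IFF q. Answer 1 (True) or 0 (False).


p = 0, q = 1
Operation: p IFF q
Evaluate: 0 IFF 1 = 0

0


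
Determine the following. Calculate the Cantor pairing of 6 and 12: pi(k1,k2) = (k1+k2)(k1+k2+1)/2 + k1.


k1 + k2 = 18
(k1+k2)(k1+k2+1)/2 = 18 * 19 / 2 = 171
pi = 171 + 6 = 177

177


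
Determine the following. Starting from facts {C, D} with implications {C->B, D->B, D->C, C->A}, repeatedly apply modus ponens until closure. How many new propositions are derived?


Initial facts: {C, D}
Apply modus ponens to closure:
  C and C->B  =>  B
  C and C->A  =>  A
Final known: {A, B, C, D}
New propositions: {A, B}
Count = 2

2


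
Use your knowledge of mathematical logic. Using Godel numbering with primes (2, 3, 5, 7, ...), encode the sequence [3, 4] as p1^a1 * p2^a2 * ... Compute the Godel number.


Encode each element as an exponent of the corresponding prime:
  2^3 = 8
  3^4 = 81
Product = 8 * 81 = 648

648


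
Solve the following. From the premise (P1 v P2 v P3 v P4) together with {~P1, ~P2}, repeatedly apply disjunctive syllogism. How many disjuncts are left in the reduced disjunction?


Original disjuncts (4): P1, P2, P3, P4
Negated (eliminate): ~P1, ~P2
Remaining disjuncts: P3, P4
Count = 4 - 2 = 2

2


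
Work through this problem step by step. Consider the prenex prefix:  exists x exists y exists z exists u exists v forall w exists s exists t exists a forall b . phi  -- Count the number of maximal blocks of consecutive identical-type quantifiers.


Quantifier-type sequence: E E E E E A E E E A  (A=forall, E=exists)
Group into maximal same-type runs:
  Ex5 | Ax1 | Ex3 | Ax1
Number of blocks = 4

4


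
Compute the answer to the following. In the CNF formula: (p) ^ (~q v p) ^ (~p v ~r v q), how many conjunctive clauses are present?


A CNF formula is a conjunction of clauses.
Clauses are separated by ^.
Counting the conjuncts: 3 clauses.

3


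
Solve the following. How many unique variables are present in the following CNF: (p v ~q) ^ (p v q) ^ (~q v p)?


Identify each variable that appears in the formula.
Variables found: p, q
Count = 2

2


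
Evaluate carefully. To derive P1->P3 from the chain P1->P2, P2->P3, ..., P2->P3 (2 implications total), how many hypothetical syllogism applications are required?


With 2 implications in a chain connecting 3 propositions:
P1->P2, P2->P3, ..., P2->P3
Steps needed = (number of implications) - 1 = 2 - 1 = 1

1


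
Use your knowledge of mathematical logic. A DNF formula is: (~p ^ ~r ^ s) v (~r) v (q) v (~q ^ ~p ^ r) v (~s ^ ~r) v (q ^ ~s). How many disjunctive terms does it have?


A DNF formula is a disjunction of terms (conjunctions).
Terms are separated by v.
Counting the disjuncts: 6 terms.

6


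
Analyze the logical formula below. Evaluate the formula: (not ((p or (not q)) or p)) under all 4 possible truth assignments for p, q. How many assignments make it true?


Check all 4 assignments:
p=0, q=0: 0
p=0, q=1: 1
p=1, q=0: 0
p=1, q=1: 0
Count of True = 1

1


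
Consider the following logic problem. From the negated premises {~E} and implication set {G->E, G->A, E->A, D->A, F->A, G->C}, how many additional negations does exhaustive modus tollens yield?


Initial negated facts: {~E}
Apply modus tollens to closure:
  ~E and G->E  =>  ~G
Final negated: {~E, ~G}
New negations: {~G}
Count = 1

1


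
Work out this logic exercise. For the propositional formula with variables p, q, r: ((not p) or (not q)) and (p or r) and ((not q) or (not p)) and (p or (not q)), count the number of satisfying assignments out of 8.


Evaluate all 8 assignments for p, q, r:
p=0, q=0, r=0: 0
p=0, q=0, r=1: 1
p=0, q=1, r=0: 0
p=0, q=1, r=1: 0
p=1, q=0, r=0: 1
p=1, q=0, r=1: 1
p=1, q=1, r=0: 0
p=1, q=1, r=1: 0
Satisfying count = 3

3


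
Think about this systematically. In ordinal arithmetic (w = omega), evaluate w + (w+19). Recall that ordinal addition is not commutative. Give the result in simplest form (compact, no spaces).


Compute w + (w+19).
Ordinal + is associative but NOT commutative; for finite n>0, n + w = w but w + n stays w+n.
w + (w+19) = (w+w) + 19 = w*2+19.
Result = w*2+19

w*2+19


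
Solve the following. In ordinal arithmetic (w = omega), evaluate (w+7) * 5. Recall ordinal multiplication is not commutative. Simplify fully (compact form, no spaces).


Compute (w+7) * 5.
Ordinal * is associative and left-distributive over +, but NOT commutative; for finite n>1, n*w = w but w*n stays w*n.
(w+7) * 5 = (w+7) repeated 5 times. Each intermediate +7 is absorbed by the following w; only the last survives: w*5+7.
Result = w*5+7

w*5+7


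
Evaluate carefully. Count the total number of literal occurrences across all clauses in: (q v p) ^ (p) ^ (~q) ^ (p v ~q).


Counting literals in each clause:
Clause 1: 2 literal(s)
Clause 2: 1 literal(s)
Clause 3: 1 literal(s)
Clause 4: 2 literal(s)
Total = 6

6


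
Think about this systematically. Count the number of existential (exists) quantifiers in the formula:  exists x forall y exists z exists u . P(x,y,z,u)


Quantifier prefix: exists x forall y exists z exists u
Mark each quantifier type:
  E U E E
Universal count = 1, Existential count = 3
Asked for existential (exists) quantifiers: 3

3


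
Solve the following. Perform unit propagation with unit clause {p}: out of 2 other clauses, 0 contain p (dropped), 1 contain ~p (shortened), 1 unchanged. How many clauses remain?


Satisfied (removed): 0
Shortened (remain): 1
Unchanged (remain): 1
Remaining = 1 + 1 = 2

2


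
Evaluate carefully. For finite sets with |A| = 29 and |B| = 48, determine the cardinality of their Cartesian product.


The Cartesian product A x B contains all ordered pairs (a, b).
|A x B| = |A| * |B| = 29 * 48 = 1392

1392


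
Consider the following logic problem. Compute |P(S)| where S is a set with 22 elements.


The power set of a set with n elements has 2^n elements.
|P(S)| = 2^22 = 4194304

4194304


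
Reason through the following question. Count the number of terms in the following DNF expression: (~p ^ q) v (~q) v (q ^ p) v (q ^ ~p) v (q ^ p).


A DNF formula is a disjunction of terms (conjunctions).
Terms are separated by v.
Counting the disjuncts: 5 terms.

5


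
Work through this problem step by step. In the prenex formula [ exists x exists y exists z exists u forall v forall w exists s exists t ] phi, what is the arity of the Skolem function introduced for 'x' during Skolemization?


Quantifier prefix: exists x exists y exists z exists u forall v forall w exists s exists t
'x' is existentially quantified at position 1.
No universal quantifiers precede it.
Skolem function arity = 0 (a Skolem constant)

0


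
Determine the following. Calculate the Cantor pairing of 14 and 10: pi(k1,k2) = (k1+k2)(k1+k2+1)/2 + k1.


k1 + k2 = 24
(k1+k2)(k1+k2+1)/2 = 24 * 25 / 2 = 300
pi = 300 + 14 = 314

314


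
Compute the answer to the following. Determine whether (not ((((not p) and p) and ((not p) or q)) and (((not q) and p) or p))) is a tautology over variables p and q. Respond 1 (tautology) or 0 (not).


Check all 4 assignments:
p=0, q=0: 1
p=0, q=1: 1
p=1, q=0: 1
p=1, q=1: 1
Satisfying count = 4/4.
Tautology iff count = 4: yes.

1


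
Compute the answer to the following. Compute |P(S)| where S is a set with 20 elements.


The power set of a set with n elements has 2^n elements.
|P(S)| = 2^20 = 1048576

1048576


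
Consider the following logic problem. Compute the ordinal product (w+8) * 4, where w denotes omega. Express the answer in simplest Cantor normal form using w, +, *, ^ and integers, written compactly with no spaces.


Compute (w+8) * 4.
Ordinal * is associative and left-distributive over +, but NOT commutative; for finite n>1, n*w = w but w*n stays w*n.
(w+8) * 4 = (w+8) repeated 4 times. Each intermediate +8 is absorbed by the following w; only the last survives: w*4+8.
Result = w*4+8

w*4+8


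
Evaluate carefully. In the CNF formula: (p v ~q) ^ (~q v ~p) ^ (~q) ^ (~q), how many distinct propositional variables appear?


Identify each variable that appears in the formula.
Variables found: p, q
Count = 2

2


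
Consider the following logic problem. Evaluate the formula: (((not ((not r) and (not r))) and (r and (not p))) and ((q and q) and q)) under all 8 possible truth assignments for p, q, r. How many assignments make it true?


Check all 8 assignments:
p=0, q=0, r=0: 0
p=0, q=0, r=1: 0
p=0, q=1, r=0: 0
p=0, q=1, r=1: 1
p=1, q=0, r=0: 0
p=1, q=0, r=1: 0
p=1, q=1, r=0: 0
p=1, q=1, r=1: 0
Count of True = 1

1


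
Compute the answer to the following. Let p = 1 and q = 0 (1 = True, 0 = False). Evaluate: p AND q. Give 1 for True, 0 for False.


p = 1, q = 0
Operation: p AND q
Evaluate: 1 AND 0 = 0

0


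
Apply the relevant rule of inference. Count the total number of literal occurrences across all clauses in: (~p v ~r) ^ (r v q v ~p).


Counting literals in each clause:
Clause 1: 2 literal(s)
Clause 2: 3 literal(s)
Total = 5

5


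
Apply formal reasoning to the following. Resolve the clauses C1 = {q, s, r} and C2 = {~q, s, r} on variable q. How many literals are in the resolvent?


Remove q from C1 and ~q from C2.
C1 remainder: {s, r}
C2 remainder: {s, r}
Union (resolvent): {r, s}
Resolvent has 2 literal(s).

2


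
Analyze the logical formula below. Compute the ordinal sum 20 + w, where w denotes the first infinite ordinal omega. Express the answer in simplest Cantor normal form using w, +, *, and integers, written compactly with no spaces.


Compute 20 + w.
Ordinal + is associative but NOT commutative; for finite n>0, n + w = w but w + n stays w+n.
Any finite left addend is absorbed by w on the right: 20 + w = w.
Result = w

w


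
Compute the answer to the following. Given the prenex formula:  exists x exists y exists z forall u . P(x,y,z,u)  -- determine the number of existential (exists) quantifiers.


Quantifier prefix: exists x exists y exists z forall u
Mark each quantifier type:
  E E E U
Universal count = 1, Existential count = 3
Asked for existential (exists) quantifiers: 3

3


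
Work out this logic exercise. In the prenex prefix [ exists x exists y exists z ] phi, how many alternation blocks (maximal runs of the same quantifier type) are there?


Quantifier-type sequence: E E E  (A=forall, E=exists)
Group into maximal same-type runs:
  Ex3
Number of blocks = 1

1


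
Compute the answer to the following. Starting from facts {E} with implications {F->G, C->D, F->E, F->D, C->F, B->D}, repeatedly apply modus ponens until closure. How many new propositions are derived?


Initial facts: {E}
Apply modus ponens to closure:
  (no implication fires)
Final known: {E}
New propositions: {(none)}
Count = 0

0


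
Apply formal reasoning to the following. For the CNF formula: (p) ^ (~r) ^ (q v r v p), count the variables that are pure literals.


Check each variable for pure literal status:
p: pure positive
q: pure positive
r: mixed (not pure)
Pure literal count = 2

2


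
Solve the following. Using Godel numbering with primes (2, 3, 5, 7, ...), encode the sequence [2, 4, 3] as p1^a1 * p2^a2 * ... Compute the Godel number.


Encode each element as an exponent of the corresponding prime:
  2^2 = 4
  3^4 = 81
  5^3 = 125
Product = 4 * 81 * 125 = 40500

40500


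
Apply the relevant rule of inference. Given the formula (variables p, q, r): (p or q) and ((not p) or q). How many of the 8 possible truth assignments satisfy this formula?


Evaluate all 8 assignments for p, q, r:
p=0, q=0, r=0: 0
p=0, q=0, r=1: 0
p=0, q=1, r=0: 1
p=0, q=1, r=1: 1
p=1, q=0, r=0: 0
p=1, q=0, r=1: 0
p=1, q=1, r=0: 1
p=1, q=1, r=1: 1
Satisfying count = 4

4


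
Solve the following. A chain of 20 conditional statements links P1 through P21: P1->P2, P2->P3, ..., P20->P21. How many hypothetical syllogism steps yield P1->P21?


With 20 implications in a chain connecting 21 propositions:
P1->P2, P2->P3, ..., P20->P21
Steps needed = (number of implications) - 1 = 20 - 1 = 19

19


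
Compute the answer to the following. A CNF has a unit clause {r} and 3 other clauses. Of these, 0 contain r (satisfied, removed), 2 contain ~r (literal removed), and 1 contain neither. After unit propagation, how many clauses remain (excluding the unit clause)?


Satisfied (removed): 0
Shortened (remain): 2
Unchanged (remain): 1
Remaining = 2 + 1 = 3

3


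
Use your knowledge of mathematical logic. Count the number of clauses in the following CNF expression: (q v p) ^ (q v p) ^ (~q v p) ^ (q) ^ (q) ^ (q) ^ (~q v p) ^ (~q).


A CNF formula is a conjunction of clauses.
Clauses are separated by ^.
Counting the conjuncts: 8 clauses.

8


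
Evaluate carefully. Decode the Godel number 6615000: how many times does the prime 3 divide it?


Factorize 6615000 by dividing by 3 repeatedly.
Division steps: 3 divides 6615000 exactly 3 time(s).
Exponent of 3 = 3

3


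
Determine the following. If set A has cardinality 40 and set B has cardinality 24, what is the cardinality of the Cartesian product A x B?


The Cartesian product A x B contains all ordered pairs (a, b).
|A x B| = |A| * |B| = 40 * 24 = 960

960


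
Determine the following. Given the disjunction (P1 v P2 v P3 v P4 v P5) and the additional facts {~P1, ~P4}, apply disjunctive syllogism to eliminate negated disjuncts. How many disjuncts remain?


Original disjuncts (5): P1, P2, P3, P4, P5
Negated (eliminate): ~P1, ~P4
Remaining disjuncts: P2, P3, P5
Count = 5 - 2 = 3

3


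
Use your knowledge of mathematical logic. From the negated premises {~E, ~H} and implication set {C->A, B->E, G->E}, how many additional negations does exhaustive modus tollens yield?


Initial negated facts: {~E, ~H}
Apply modus tollens to closure:
  ~E and B->E  =>  ~B
  ~E and G->E  =>  ~G
Final negated: {~B, ~E, ~G, ~H}
New negations: {~B, ~G}
Count = 2

2


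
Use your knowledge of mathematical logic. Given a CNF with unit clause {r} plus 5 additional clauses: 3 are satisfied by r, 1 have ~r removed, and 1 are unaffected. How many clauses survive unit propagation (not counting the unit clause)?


Satisfied (removed): 3
Shortened (remain): 1
Unchanged (remain): 1
Remaining = 1 + 1 = 2

2


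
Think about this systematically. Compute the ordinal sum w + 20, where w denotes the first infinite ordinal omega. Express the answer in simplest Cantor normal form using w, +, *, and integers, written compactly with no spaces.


Compute w + 20.
Ordinal + is associative but NOT commutative; for finite n>0, n + w = w but w + n stays w+n.
w + 20 is already in normal form (a successor ordinal beyond w).
Result = w+20

w+20


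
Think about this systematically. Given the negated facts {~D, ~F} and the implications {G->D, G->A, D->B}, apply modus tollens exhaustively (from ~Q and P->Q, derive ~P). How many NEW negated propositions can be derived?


Initial negated facts: {~D, ~F}
Apply modus tollens to closure:
  ~D and G->D  =>  ~G
Final negated: {~D, ~F, ~G}
New negations: {~G}
Count = 1

1


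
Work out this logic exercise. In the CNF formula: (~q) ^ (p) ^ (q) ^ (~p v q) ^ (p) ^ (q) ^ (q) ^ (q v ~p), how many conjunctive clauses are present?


A CNF formula is a conjunction of clauses.
Clauses are separated by ^.
Counting the conjuncts: 8 clauses.

8


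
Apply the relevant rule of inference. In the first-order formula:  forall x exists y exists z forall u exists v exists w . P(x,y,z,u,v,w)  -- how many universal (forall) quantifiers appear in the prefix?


Quantifier prefix: forall x exists y exists z forall u exists v exists w
Mark each quantifier type:
  U E E U E E
Universal count = 2, Existential count = 4
Asked for universal (forall) quantifiers: 2

2


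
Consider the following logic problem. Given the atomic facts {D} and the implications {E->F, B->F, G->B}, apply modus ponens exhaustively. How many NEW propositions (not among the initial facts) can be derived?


Initial facts: {D}
Apply modus ponens to closure:
  (no implication fires)
Final known: {D}
New propositions: {(none)}
Count = 0

0


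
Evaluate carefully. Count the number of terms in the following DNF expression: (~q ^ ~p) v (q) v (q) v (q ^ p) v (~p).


A DNF formula is a disjunction of terms (conjunctions).
Terms are separated by v.
Counting the disjuncts: 5 terms.

5


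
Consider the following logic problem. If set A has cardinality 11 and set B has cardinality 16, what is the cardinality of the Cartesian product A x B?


The Cartesian product A x B contains all ordered pairs (a, b).
|A x B| = |A| * |B| = 11 * 16 = 176

176


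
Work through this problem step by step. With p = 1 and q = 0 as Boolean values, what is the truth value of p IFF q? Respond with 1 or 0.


p = 1, q = 0
Operation: p IFF q
Evaluate: 1 IFF 0 = 0

0


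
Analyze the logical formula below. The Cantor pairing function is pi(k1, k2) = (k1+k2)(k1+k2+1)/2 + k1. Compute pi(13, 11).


k1 + k2 = 24
(k1+k2)(k1+k2+1)/2 = 24 * 25 / 2 = 300
pi = 300 + 13 = 313

313


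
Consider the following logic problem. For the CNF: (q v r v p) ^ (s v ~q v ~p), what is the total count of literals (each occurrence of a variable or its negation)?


Counting literals in each clause:
Clause 1: 3 literal(s)
Clause 2: 3 literal(s)
Total = 6

6


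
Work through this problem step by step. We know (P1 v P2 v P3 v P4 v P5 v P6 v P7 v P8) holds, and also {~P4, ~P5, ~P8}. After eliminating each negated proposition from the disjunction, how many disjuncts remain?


Original disjuncts (8): P1, P2, P3, P4, P5, P6, P7, P8
Negated (eliminate): ~P4, ~P5, ~P8
Remaining disjuncts: P1, P2, P3, P6, P7
Count = 8 - 3 = 5

5


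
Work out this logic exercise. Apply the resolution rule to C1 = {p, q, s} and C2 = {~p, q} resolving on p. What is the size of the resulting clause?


Remove p from C1 and ~p from C2.
C1 remainder: {q, s}
C2 remainder: {q}
Union (resolvent): {q, s}
Resolvent has 2 literal(s).

2


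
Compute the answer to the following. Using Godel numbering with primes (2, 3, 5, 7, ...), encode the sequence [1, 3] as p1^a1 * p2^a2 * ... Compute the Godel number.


Encode each element as an exponent of the corresponding prime:
  2^1 = 2
  3^3 = 27
Product = 2 * 27 = 54

54


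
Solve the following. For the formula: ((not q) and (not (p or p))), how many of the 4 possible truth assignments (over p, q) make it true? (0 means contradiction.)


Check all 4 assignments:
p=0, q=0: 1
p=0, q=1: 0
p=1, q=0: 0
p=1, q=1: 0
Count of True = 1

1


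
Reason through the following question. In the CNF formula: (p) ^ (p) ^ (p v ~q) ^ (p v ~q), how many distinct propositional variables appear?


Identify each variable that appears in the formula.
Variables found: p, q
Count = 2

2


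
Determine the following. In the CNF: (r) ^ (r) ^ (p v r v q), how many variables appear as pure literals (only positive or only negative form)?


Check each variable for pure literal status:
p: pure positive
q: pure positive
r: pure positive
Pure literal count = 3

3


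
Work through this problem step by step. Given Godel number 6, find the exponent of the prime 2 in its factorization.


Factorize 6 by dividing by 2 repeatedly.
Division steps: 2 divides 6 exactly 1 time(s).
Exponent of 2 = 1

1


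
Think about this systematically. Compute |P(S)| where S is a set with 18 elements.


The power set of a set with n elements has 2^n elements.
|P(S)| = 2^18 = 262144

262144


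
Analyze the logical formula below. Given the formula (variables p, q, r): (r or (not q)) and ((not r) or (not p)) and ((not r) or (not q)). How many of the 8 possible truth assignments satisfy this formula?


Evaluate all 8 assignments for p, q, r:
p=0, q=0, r=0: 1
p=0, q=0, r=1: 1
p=0, q=1, r=0: 0
p=0, q=1, r=1: 0
p=1, q=0, r=0: 1
p=1, q=0, r=1: 0
p=1, q=1, r=0: 0
p=1, q=1, r=1: 0
Satisfying count = 3

3


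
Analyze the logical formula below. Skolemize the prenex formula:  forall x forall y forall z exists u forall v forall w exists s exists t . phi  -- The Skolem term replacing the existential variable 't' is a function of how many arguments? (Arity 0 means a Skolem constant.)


Quantifier prefix: forall x forall y forall z exists u forall v forall w exists s exists t
't' is existentially quantified at position 8.
Universal variables preceding it: x, y, z, v, w
Skolem function arity = 5

5


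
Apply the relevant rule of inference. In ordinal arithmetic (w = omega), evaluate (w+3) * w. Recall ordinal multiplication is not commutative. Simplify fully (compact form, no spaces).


Compute (w+3) * w.
Ordinal * is associative and left-distributive over +, but NOT commutative; for finite n>1, n*w = w but w*n stays w*n.
(w+3) * w = sup{(w+3)*k : k<w} = sup{w*k+3} = w^2 (the +3 tail is absorbed in the limit).
Result = w^2

w^2


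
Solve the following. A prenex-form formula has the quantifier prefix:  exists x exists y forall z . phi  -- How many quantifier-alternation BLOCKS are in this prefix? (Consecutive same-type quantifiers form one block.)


Quantifier-type sequence: E E A  (A=forall, E=exists)
Group into maximal same-type runs:
  Ex2 | Ax1
Number of blocks = 2

2


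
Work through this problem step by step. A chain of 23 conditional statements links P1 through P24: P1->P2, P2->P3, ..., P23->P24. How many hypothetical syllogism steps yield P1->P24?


With 23 implications in a chain connecting 24 propositions:
P1->P2, P2->P3, ..., P23->P24
Steps needed = (number of implications) - 1 = 23 - 1 = 22

22


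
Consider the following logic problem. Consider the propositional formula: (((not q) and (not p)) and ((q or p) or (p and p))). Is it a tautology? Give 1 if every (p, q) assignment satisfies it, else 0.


Check all 4 assignments:
p=0, q=0: 0
p=0, q=1: 0
p=1, q=0: 0
p=1, q=1: 0
Satisfying count = 0/4.
Tautology iff count = 4: no.

0


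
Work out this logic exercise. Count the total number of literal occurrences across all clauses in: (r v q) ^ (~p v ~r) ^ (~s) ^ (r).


Counting literals in each clause:
Clause 1: 2 literal(s)
Clause 2: 2 literal(s)
Clause 3: 1 literal(s)
Clause 4: 1 literal(s)
Total = 6

6


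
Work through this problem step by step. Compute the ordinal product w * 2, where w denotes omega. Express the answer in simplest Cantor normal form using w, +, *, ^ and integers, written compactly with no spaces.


Compute w * 2.
Ordinal * is associative and left-distributive over +, but NOT commutative; for finite n>1, n*w = w but w*n stays w*n.
w * 2 means 2 copies of w concatenated: w*2.
Result = w*2

w*2


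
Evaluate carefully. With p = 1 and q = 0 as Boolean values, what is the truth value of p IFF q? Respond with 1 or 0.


p = 1, q = 0
Operation: p IFF q
Evaluate: 1 IFF 0 = 0

0


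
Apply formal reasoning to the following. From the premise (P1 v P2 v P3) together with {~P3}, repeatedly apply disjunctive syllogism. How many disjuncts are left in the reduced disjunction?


Original disjuncts (3): P1, P2, P3
Negated (eliminate): ~P3
Remaining disjuncts: P1, P2
Count = 3 - 1 = 2

2


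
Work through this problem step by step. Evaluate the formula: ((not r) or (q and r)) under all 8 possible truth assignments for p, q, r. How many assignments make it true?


Check all 8 assignments:
p=0, q=0, r=0: 1
p=0, q=0, r=1: 0
p=0, q=1, r=0: 1
p=0, q=1, r=1: 1
p=1, q=0, r=0: 1
p=1, q=0, r=1: 0
p=1, q=1, r=0: 1
p=1, q=1, r=1: 1
Count of True = 6

6


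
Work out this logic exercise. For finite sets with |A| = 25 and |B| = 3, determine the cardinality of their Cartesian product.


The Cartesian product A x B contains all ordered pairs (a, b).
|A x B| = |A| * |B| = 25 * 3 = 75

75


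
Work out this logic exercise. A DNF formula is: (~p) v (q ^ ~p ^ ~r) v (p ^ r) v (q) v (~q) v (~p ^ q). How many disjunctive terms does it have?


A DNF formula is a disjunction of terms (conjunctions).
Terms are separated by v.
Counting the disjuncts: 6 terms.

6


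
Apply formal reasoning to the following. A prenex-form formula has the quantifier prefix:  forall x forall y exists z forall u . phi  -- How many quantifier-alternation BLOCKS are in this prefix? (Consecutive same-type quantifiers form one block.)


Quantifier-type sequence: A A E A  (A=forall, E=exists)
Group into maximal same-type runs:
  Ax2 | Ex1 | Ax1
Number of blocks = 3

3


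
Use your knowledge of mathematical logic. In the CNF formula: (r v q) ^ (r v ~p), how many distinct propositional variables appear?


Identify each variable that appears in the formula.
Variables found: p, q, r
Count = 3

3


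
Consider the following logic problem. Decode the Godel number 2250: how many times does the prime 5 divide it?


Factorize 2250 by dividing by 5 repeatedly.
Division steps: 5 divides 2250 exactly 3 time(s).
Exponent of 5 = 3

3


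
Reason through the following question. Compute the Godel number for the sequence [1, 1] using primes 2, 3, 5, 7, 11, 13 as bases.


Encode each element as an exponent of the corresponding prime:
  2^1 = 2
  3^1 = 3
Product = 2 * 3 = 6

6


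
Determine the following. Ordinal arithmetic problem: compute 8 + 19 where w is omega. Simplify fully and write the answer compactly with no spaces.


Compute 8 + 19.
Ordinal + is associative but NOT commutative; for finite n>0, n + w = w but w + n stays w+n.
Both operands finite; ordinal + agrees with natural +: 8 + 19 = 27.
Result = 27

27


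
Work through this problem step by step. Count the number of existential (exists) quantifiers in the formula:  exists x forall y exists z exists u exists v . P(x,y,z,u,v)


Quantifier prefix: exists x forall y exists z exists u exists v
Mark each quantifier type:
  E U E E E
Universal count = 1, Existential count = 4
Asked for existential (exists) quantifiers: 4

4


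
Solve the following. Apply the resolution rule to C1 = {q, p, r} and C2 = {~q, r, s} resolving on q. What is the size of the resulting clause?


Remove q from C1 and ~q from C2.
C1 remainder: {p, r}
C2 remainder: {r, s}
Union (resolvent): {p, r, s}
Resolvent has 3 literal(s).

3


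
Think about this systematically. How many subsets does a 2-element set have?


The power set of a set with n elements has 2^n elements.
|P(S)| = 2^2 = 4

4


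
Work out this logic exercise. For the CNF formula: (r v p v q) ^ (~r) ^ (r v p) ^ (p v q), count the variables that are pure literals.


Check each variable for pure literal status:
p: pure positive
q: pure positive
r: mixed (not pure)
Pure literal count = 2

2


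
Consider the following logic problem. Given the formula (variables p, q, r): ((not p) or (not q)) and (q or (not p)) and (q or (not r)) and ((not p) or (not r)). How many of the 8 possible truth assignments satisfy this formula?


Evaluate all 8 assignments for p, q, r:
p=0, q=0, r=0: 1
p=0, q=0, r=1: 0
p=0, q=1, r=0: 1
p=0, q=1, r=1: 1
p=1, q=0, r=0: 0
p=1, q=0, r=1: 0
p=1, q=1, r=0: 0
p=1, q=1, r=1: 0
Satisfying count = 3

3


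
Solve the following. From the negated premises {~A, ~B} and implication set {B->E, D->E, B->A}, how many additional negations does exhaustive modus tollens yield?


Initial negated facts: {~A, ~B}
Apply modus tollens to closure:
  (no implication fires)
Final negated: {~A, ~B}
New negations: {(none)}
Count = 0

0


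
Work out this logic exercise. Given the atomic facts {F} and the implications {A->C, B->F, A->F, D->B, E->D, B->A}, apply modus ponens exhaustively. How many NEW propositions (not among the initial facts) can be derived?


Initial facts: {F}
Apply modus ponens to closure:
  (no implication fires)
Final known: {F}
New propositions: {(none)}
Count = 0

0


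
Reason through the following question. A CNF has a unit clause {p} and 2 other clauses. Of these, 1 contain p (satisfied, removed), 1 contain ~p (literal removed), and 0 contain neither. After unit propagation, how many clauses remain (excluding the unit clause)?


Satisfied (removed): 1
Shortened (remain): 1
Unchanged (remain): 0
Remaining = 1 + 0 = 1

1


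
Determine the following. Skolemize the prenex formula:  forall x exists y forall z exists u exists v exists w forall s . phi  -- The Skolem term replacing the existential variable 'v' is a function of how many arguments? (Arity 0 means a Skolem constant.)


Quantifier prefix: forall x exists y forall z exists u exists v exists w forall s
'v' is existentially quantified at position 5.
Universal variables preceding it: x, z
Skolem function arity = 2

2


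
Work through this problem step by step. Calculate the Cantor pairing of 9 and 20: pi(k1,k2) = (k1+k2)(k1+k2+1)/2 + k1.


k1 + k2 = 29
(k1+k2)(k1+k2+1)/2 = 29 * 30 / 2 = 435
pi = 435 + 9 = 444

444


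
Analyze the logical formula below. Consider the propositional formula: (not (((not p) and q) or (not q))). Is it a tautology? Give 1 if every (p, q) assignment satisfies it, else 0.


Check all 4 assignments:
p=0, q=0: 0
p=0, q=1: 0
p=1, q=0: 0
p=1, q=1: 1
Satisfying count = 1/4.
Tautology iff count = 4: no.

0


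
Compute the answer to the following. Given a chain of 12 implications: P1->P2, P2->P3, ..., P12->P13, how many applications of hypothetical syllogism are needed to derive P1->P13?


With 12 implications in a chain connecting 13 propositions:
P1->P2, P2->P3, ..., P12->P13
Steps needed = (number of implications) - 1 = 12 - 1 = 11

11


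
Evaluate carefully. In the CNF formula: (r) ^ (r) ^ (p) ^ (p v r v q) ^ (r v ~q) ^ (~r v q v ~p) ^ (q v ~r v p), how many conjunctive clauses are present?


A CNF formula is a conjunction of clauses.
Clauses are separated by ^.
Counting the conjuncts: 7 clauses.

7


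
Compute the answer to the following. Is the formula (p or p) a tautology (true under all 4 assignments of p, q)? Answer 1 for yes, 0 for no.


Check all 4 assignments:
p=0, q=0: 0
p=0, q=1: 0
p=1, q=0: 1
p=1, q=1: 1
Satisfying count = 2/4.
Tautology iff count = 4: no.

0


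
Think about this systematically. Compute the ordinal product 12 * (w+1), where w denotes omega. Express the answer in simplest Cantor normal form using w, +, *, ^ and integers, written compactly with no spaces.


Compute 12 * (w+1).
Ordinal * is associative and left-distributive over +, but NOT commutative; for finite n>1, n*w = w but w*n stays w*n.
By left-distributivity: 12 * (w+1) = 12*w + 12*1 = w + 12 = w+12.
Result = w+12

w+12
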